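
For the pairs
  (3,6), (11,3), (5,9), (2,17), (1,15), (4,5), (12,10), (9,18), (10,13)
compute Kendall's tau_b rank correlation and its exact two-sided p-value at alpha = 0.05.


Step 1: Enumerate the 36 unordered pairs (i,j) with i<j and classify each by sign(x_j-x_i) * sign(y_j-y_i).
  (1,2):dx=+8,dy=-3->D; (1,3):dx=+2,dy=+3->C; (1,4):dx=-1,dy=+11->D; (1,5):dx=-2,dy=+9->D
  (1,6):dx=+1,dy=-1->D; (1,7):dx=+9,dy=+4->C; (1,8):dx=+6,dy=+12->C; (1,9):dx=+7,dy=+7->C
  (2,3):dx=-6,dy=+6->D; (2,4):dx=-9,dy=+14->D; (2,5):dx=-10,dy=+12->D; (2,6):dx=-7,dy=+2->D
  (2,7):dx=+1,dy=+7->C; (2,8):dx=-2,dy=+15->D; (2,9):dx=-1,dy=+10->D; (3,4):dx=-3,dy=+8->D
  (3,5):dx=-4,dy=+6->D; (3,6):dx=-1,dy=-4->C; (3,7):dx=+7,dy=+1->C; (3,8):dx=+4,dy=+9->C
  (3,9):dx=+5,dy=+4->C; (4,5):dx=-1,dy=-2->C; (4,6):dx=+2,dy=-12->D; (4,7):dx=+10,dy=-7->D
  (4,8):dx=+7,dy=+1->C; (4,9):dx=+8,dy=-4->D; (5,6):dx=+3,dy=-10->D; (5,7):dx=+11,dy=-5->D
  (5,8):dx=+8,dy=+3->C; (5,9):dx=+9,dy=-2->D; (6,7):dx=+8,dy=+5->C; (6,8):dx=+5,dy=+13->C
  (6,9):dx=+6,dy=+8->C; (7,8):dx=-3,dy=+8->D; (7,9):dx=-2,dy=+3->D; (8,9):dx=+1,dy=-5->D
Step 2: C = 15, D = 21, total pairs = 36.
Step 3: tau = (C - D)/(n(n-1)/2) = (15 - 21)/36 = -0.166667.
Step 4: Exact two-sided p-value (enumerate n! = 362880 permutations of y under H0): p = 0.612202.
Step 5: alpha = 0.05. fail to reject H0.

tau_b = -0.1667 (C=15, D=21), p = 0.612202, fail to reject H0.


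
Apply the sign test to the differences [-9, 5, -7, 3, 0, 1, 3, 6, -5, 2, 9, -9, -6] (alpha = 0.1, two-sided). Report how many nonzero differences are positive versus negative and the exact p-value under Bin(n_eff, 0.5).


Step 1: Discard zero differences. Original n = 13; n_eff = number of nonzero differences = 12.
Nonzero differences (with sign): -9, +5, -7, +3, +1, +3, +6, -5, +2, +9, -9, -6
Step 2: Count signs: positive = 7, negative = 5.
Step 3: Under H0: P(positive) = 0.5, so the number of positives S ~ Bin(12, 0.5).
Step 4: Two-sided exact p-value = sum of Bin(12,0.5) probabilities at or below the observed probability = 0.774414.
Step 5: alpha = 0.1. fail to reject H0.

n_eff = 12, pos = 7, neg = 5, p = 0.774414, fail to reject H0.


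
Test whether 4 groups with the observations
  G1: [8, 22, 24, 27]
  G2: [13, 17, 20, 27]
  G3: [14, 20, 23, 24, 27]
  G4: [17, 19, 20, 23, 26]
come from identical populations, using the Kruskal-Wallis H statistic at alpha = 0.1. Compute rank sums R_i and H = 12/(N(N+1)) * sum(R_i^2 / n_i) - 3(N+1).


Step 1: Combine all N = 18 observations and assign midranks.
sorted (value, group, rank): (8,G1,1), (13,G2,2), (14,G3,3), (17,G2,4.5), (17,G4,4.5), (19,G4,6), (20,G2,8), (20,G3,8), (20,G4,8), (22,G1,10), (23,G3,11.5), (23,G4,11.5), (24,G1,13.5), (24,G3,13.5), (26,G4,15), (27,G1,17), (27,G2,17), (27,G3,17)
Step 2: Sum ranks within each group.
R_1 = 41.5 (n_1 = 4)
R_2 = 31.5 (n_2 = 4)
R_3 = 53 (n_3 = 5)
R_4 = 45 (n_4 = 5)
Step 3: H = 12/(N(N+1)) * sum(R_i^2/n_i) - 3(N+1)
     = 12/(18*19) * (41.5^2/4 + 31.5^2/4 + 53^2/5 + 45^2/5) - 3*19
     = 0.035088 * 1645.42 - 57
     = 0.734211.
Step 4: Ties present; correction factor C = 1 - 66/(18^3 - 18) = 0.988648. Corrected H = 0.734211 / 0.988648 = 0.742641.
Step 5: Under H0, H ~ chi^2(3); p-value = 0.863131.
Step 6: alpha = 0.1. fail to reject H0.

H = 0.7426, df = 3, p = 0.863131, fail to reject H0.


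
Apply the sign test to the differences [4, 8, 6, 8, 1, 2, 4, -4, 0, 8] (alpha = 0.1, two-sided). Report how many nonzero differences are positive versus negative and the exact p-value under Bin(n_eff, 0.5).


Step 1: Discard zero differences. Original n = 10; n_eff = number of nonzero differences = 9.
Nonzero differences (with sign): +4, +8, +6, +8, +1, +2, +4, -4, +8
Step 2: Count signs: positive = 8, negative = 1.
Step 3: Under H0: P(positive) = 0.5, so the number of positives S ~ Bin(9, 0.5).
Step 4: Two-sided exact p-value = sum of Bin(9,0.5) probabilities at or below the observed probability = 0.039062.
Step 5: alpha = 0.1. reject H0.

n_eff = 9, pos = 8, neg = 1, p = 0.039062, reject H0.


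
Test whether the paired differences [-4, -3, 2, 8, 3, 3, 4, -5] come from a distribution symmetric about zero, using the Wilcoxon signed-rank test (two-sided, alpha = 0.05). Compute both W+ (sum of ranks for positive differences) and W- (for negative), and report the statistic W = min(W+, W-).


Step 1: Drop any zero differences (none here) and take |d_i|.
|d| = [4, 3, 2, 8, 3, 3, 4, 5]
Step 2: Midrank |d_i| (ties get averaged ranks).
ranks: |4|->5.5, |3|->3, |2|->1, |8|->8, |3|->3, |3|->3, |4|->5.5, |5|->7
Step 3: Attach original signs; sum ranks with positive sign and with negative sign.
W+ = 1 + 8 + 3 + 3 + 5.5 = 20.5
W- = 5.5 + 3 + 7 = 15.5
(Check: W+ + W- = 36 should equal n(n+1)/2 = 36.)
Step 4: Test statistic W = min(W+, W-) = 15.5.
Step 5: Ties in |d|, so use the tie-corrected normal approximation.
        E[W] = n(n+1)/4 = 8*9/4 = 18.
        Tie groups: |d|=3 (t=3), |d|=4 (t=2); sum(t^3 - t) = 30.
        Var[W] = n(n+1)(2n+1)/24 - sum(t^3-t)/48 = 1224/24 - 30/48 = 50.375.
        z = (W - E[W]) / sqrt(Var[W]) = (15.5 - 18) / 7.0975 = -0.3522.
        Two-sided p = 2*Phi(z) = 0.724662.
Step 6: alpha = 0.05. fail to reject H0.

W+ = 20.5, W- = 15.5, W = min = 15.5, p = 0.724662, fail to reject H0.


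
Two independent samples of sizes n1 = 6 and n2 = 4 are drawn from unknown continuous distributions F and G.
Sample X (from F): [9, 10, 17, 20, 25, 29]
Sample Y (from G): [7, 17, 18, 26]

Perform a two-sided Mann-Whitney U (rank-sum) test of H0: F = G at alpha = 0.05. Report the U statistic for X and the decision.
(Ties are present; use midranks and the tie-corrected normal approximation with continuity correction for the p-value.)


Step 1: Combine and sort all 10 observations; assign midranks.
sorted (value, group): (7,Y), (9,X), (10,X), (17,X), (17,Y), (18,Y), (20,X), (25,X), (26,Y), (29,X)
ranks: 7->1, 9->2, 10->3, 17->4.5, 17->4.5, 18->6, 20->7, 25->8, 26->9, 29->10
Step 2: Rank sum for X: R1 = 2 + 3 + 4.5 + 7 + 8 + 10 = 34.5.
Step 3: U_X = R1 - n1(n1+1)/2 = 34.5 - 6*7/2 = 34.5 - 21 = 13.5.
       U_Y = n1*n2 - U_X = 24 - 13.5 = 10.5.
Step 4: Ties are present, so use the tie-corrected normal approximation (with continuity correction) for the p-value.
Step 5: p-value = 0.830664; compare to alpha = 0.05. fail to reject H0.

U_X = 13.5, p = 0.830664, fail to reject H0 at alpha = 0.05.


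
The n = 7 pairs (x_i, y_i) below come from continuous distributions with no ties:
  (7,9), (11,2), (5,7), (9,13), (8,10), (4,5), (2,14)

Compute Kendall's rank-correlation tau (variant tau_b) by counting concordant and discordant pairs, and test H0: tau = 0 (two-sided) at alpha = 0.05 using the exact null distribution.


Step 1: Enumerate the 21 unordered pairs (i,j) with i<j and classify each by sign(x_j-x_i) * sign(y_j-y_i).
  (1,2):dx=+4,dy=-7->D; (1,3):dx=-2,dy=-2->C; (1,4):dx=+2,dy=+4->C; (1,5):dx=+1,dy=+1->C
  (1,6):dx=-3,dy=-4->C; (1,7):dx=-5,dy=+5->D; (2,3):dx=-6,dy=+5->D; (2,4):dx=-2,dy=+11->D
  (2,5):dx=-3,dy=+8->D; (2,6):dx=-7,dy=+3->D; (2,7):dx=-9,dy=+12->D; (3,4):dx=+4,dy=+6->C
  (3,5):dx=+3,dy=+3->C; (3,6):dx=-1,dy=-2->C; (3,7):dx=-3,dy=+7->D; (4,5):dx=-1,dy=-3->C
  (4,6):dx=-5,dy=-8->C; (4,7):dx=-7,dy=+1->D; (5,6):dx=-4,dy=-5->C; (5,7):dx=-6,dy=+4->D
  (6,7):dx=-2,dy=+9->D
Step 2: C = 10, D = 11, total pairs = 21.
Step 3: tau = (C - D)/(n(n-1)/2) = (10 - 11)/21 = -0.047619.
Step 4: Exact two-sided p-value (enumerate n! = 5040 permutations of y under H0): p = 1.000000.
Step 5: alpha = 0.05. fail to reject H0.

tau_b = -0.0476 (C=10, D=11), p = 1.000000, fail to reject H0.


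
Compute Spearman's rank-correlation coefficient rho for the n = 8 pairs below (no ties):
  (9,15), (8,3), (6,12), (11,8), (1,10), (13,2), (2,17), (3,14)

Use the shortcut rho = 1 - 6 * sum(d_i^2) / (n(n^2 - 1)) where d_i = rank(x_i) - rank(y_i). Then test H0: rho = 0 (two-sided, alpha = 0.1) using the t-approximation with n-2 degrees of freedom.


Step 1: Rank x and y separately (midranks; no ties here).
rank(x): 9->6, 8->5, 6->4, 11->7, 1->1, 13->8, 2->2, 3->3
rank(y): 15->7, 3->2, 12->5, 8->3, 10->4, 2->1, 17->8, 14->6
Step 2: d_i = R_x(i) - R_y(i); compute d_i^2.
  (6-7)^2=1, (5-2)^2=9, (4-5)^2=1, (7-3)^2=16, (1-4)^2=9, (8-1)^2=49, (2-8)^2=36, (3-6)^2=9
sum(d^2) = 130.
Step 3: rho = 1 - 6*130 / (8*(8^2 - 1)) = 1 - 780/504 = -0.547619.
Step 4: Under H0, t = rho * sqrt((n-2)/(1-rho^2)) = -1.6031 ~ t(6).
Step 5: Two-sided p-value from the t-distribution with 6 df = 0.160026.
Step 6: alpha = 0.1. fail to reject H0.

rho = -0.5476, p = 0.160026, fail to reject H0 at alpha = 0.1.


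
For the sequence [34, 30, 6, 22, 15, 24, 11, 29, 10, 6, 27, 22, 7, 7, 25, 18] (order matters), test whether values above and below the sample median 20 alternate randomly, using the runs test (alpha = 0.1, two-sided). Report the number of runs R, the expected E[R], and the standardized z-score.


Step 1: Compute median = 20; label A = above, B = below.
Labels in order: AABABABABBAABBAB  (n_A = 8, n_B = 8)
Step 2: Count runs R = 12.
Step 3: Under H0 (random ordering), E[R] = 2*n_A*n_B/(n_A+n_B) + 1 = 2*8*8/16 + 1 = 9.0000.
        Var[R] = 2*n_A*n_B*(2*n_A*n_B - n_A - n_B) / ((n_A+n_B)^2 * (n_A+n_B-1)) = 14336/3840 = 3.7333.
        SD[R] = 1.9322.
Step 4: Continuity-corrected z = (R - 0.5 - E[R]) / SD[R] = (12 - 0.5 - 9.0000) / 1.9322 = 1.2939.
Step 5: Two-sided p-value via normal approximation = 2*(1 - Phi(|z|)) = 0.195709.
Step 6: alpha = 0.1. fail to reject H0.

R = 12, z = 1.2939, p = 0.195709, fail to reject H0.


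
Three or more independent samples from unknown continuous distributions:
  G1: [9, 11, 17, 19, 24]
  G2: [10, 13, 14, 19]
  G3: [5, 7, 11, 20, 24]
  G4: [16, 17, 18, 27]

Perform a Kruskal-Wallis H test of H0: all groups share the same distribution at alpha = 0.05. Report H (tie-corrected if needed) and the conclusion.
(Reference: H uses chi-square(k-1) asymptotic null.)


Step 1: Combine all N = 18 observations and assign midranks.
sorted (value, group, rank): (5,G3,1), (7,G3,2), (9,G1,3), (10,G2,4), (11,G1,5.5), (11,G3,5.5), (13,G2,7), (14,G2,8), (16,G4,9), (17,G1,10.5), (17,G4,10.5), (18,G4,12), (19,G1,13.5), (19,G2,13.5), (20,G3,15), (24,G1,16.5), (24,G3,16.5), (27,G4,18)
Step 2: Sum ranks within each group.
R_1 = 49 (n_1 = 5)
R_2 = 32.5 (n_2 = 4)
R_3 = 40 (n_3 = 5)
R_4 = 49.5 (n_4 = 4)
Step 3: H = 12/(N(N+1)) * sum(R_i^2/n_i) - 3(N+1)
     = 12/(18*19) * (49^2/5 + 32.5^2/4 + 40^2/5 + 49.5^2/4) - 3*19
     = 0.035088 * 1676.83 - 57
     = 1.835965.
Step 4: Ties present; correction factor C = 1 - 24/(18^3 - 18) = 0.995872. Corrected H = 1.835965 / 0.995872 = 1.843575.
Step 5: Under H0, H ~ chi^2(3); p-value = 0.605499.
Step 6: alpha = 0.05. fail to reject H0.

H = 1.8436, df = 3, p = 0.605499, fail to reject H0.


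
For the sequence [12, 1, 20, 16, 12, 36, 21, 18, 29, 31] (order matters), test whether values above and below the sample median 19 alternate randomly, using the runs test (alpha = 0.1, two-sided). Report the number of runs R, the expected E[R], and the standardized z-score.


Step 1: Compute median = 19; label A = above, B = below.
Labels in order: BBABBAABAA  (n_A = 5, n_B = 5)
Step 2: Count runs R = 6.
Step 3: Under H0 (random ordering), E[R] = 2*n_A*n_B/(n_A+n_B) + 1 = 2*5*5/10 + 1 = 6.0000.
        Var[R] = 2*n_A*n_B*(2*n_A*n_B - n_A - n_B) / ((n_A+n_B)^2 * (n_A+n_B-1)) = 2000/900 = 2.2222.
        SD[R] = 1.4907.
Step 4: R = E[R], so z = 0 with no continuity correction.
Step 5: Two-sided p-value via normal approximation = 2*(1 - Phi(|z|)) = 1.000000.
Step 6: alpha = 0.1. fail to reject H0.

R = 6, z = 0.0000, p = 1.000000, fail to reject H0.


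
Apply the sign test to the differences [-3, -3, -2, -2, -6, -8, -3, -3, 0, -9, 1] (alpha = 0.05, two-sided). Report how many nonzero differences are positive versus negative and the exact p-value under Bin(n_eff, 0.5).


Step 1: Discard zero differences. Original n = 11; n_eff = number of nonzero differences = 10.
Nonzero differences (with sign): -3, -3, -2, -2, -6, -8, -3, -3, -9, +1
Step 2: Count signs: positive = 1, negative = 9.
Step 3: Under H0: P(positive) = 0.5, so the number of positives S ~ Bin(10, 0.5).
Step 4: Two-sided exact p-value = sum of Bin(10,0.5) probabilities at or below the observed probability = 0.021484.
Step 5: alpha = 0.05. reject H0.

n_eff = 10, pos = 1, neg = 9, p = 0.021484, reject H0.


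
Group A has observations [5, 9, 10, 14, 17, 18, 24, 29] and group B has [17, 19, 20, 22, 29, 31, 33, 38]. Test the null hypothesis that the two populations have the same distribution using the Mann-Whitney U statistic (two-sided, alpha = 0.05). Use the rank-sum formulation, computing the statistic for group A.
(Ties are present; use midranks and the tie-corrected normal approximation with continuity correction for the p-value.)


Step 1: Combine and sort all 16 observations; assign midranks.
sorted (value, group): (5,X), (9,X), (10,X), (14,X), (17,X), (17,Y), (18,X), (19,Y), (20,Y), (22,Y), (24,X), (29,X), (29,Y), (31,Y), (33,Y), (38,Y)
ranks: 5->1, 9->2, 10->3, 14->4, 17->5.5, 17->5.5, 18->7, 19->8, 20->9, 22->10, 24->11, 29->12.5, 29->12.5, 31->14, 33->15, 38->16
Step 2: Rank sum for X: R1 = 1 + 2 + 3 + 4 + 5.5 + 7 + 11 + 12.5 = 46.
Step 3: U_X = R1 - n1(n1+1)/2 = 46 - 8*9/2 = 46 - 36 = 10.
       U_Y = n1*n2 - U_X = 64 - 10 = 54.
Step 4: Ties are present, so use the tie-corrected normal approximation (with continuity correction) for the p-value.
Step 5: p-value = 0.023742; compare to alpha = 0.05. reject H0.

U_X = 10, p = 0.023742, reject H0 at alpha = 0.05.


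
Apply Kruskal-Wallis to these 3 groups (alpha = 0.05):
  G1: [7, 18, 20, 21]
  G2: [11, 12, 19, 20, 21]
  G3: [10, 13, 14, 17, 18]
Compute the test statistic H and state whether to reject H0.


Step 1: Combine all N = 14 observations and assign midranks.
sorted (value, group, rank): (7,G1,1), (10,G3,2), (11,G2,3), (12,G2,4), (13,G3,5), (14,G3,6), (17,G3,7), (18,G1,8.5), (18,G3,8.5), (19,G2,10), (20,G1,11.5), (20,G2,11.5), (21,G1,13.5), (21,G2,13.5)
Step 2: Sum ranks within each group.
R_1 = 34.5 (n_1 = 4)
R_2 = 42 (n_2 = 5)
R_3 = 28.5 (n_3 = 5)
Step 3: H = 12/(N(N+1)) * sum(R_i^2/n_i) - 3(N+1)
     = 12/(14*15) * (34.5^2/4 + 42^2/5 + 28.5^2/5) - 3*15
     = 0.057143 * 812.812 - 45
     = 1.446429.
Step 4: Ties present; correction factor C = 1 - 18/(14^3 - 14) = 0.993407. Corrected H = 1.446429 / 0.993407 = 1.456029.
Step 5: Under H0, H ~ chi^2(2); p-value = 0.482867.
Step 6: alpha = 0.05. fail to reject H0.

H = 1.4560, df = 2, p = 0.482867, fail to reject H0.


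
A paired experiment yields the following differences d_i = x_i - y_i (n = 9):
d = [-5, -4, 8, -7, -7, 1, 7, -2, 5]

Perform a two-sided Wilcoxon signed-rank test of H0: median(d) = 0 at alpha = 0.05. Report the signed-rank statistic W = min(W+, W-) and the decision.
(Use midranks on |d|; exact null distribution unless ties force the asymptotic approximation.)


Step 1: Drop any zero differences (none here) and take |d_i|.
|d| = [5, 4, 8, 7, 7, 1, 7, 2, 5]
Step 2: Midrank |d_i| (ties get averaged ranks).
ranks: |5|->4.5, |4|->3, |8|->9, |7|->7, |7|->7, |1|->1, |7|->7, |2|->2, |5|->4.5
Step 3: Attach original signs; sum ranks with positive sign and with negative sign.
W+ = 9 + 1 + 7 + 4.5 = 21.5
W- = 4.5 + 3 + 7 + 7 + 2 = 23.5
(Check: W+ + W- = 45 should equal n(n+1)/2 = 45.)
Step 4: Test statistic W = min(W+, W-) = 21.5.
Step 5: Ties in |d|, so use the tie-corrected normal approximation.
        E[W] = n(n+1)/4 = 9*10/4 = 22.5.
        Tie groups: |d|=5 (t=2), |d|=7 (t=3); sum(t^3 - t) = 30.
        Var[W] = n(n+1)(2n+1)/24 - sum(t^3-t)/48 = 1710/24 - 30/48 = 70.625.
        z = (W - E[W]) / sqrt(Var[W]) = (21.5 - 22.5) / 8.4039 = -0.1190.
        Two-sided p = 2*Phi(z) = 0.905281.
Step 6: alpha = 0.05. fail to reject H0.

W+ = 21.5, W- = 23.5, W = min = 21.5, p = 0.905281, fail to reject H0.


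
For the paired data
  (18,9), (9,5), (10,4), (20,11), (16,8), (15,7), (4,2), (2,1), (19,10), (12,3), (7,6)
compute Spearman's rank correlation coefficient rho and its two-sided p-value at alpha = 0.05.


Step 1: Rank x and y separately (midranks; no ties here).
rank(x): 18->9, 9->4, 10->5, 20->11, 16->8, 15->7, 4->2, 2->1, 19->10, 12->6, 7->3
rank(y): 9->9, 5->5, 4->4, 11->11, 8->8, 7->7, 2->2, 1->1, 10->10, 3->3, 6->6
Step 2: d_i = R_x(i) - R_y(i); compute d_i^2.
  (9-9)^2=0, (4-5)^2=1, (5-4)^2=1, (11-11)^2=0, (8-8)^2=0, (7-7)^2=0, (2-2)^2=0, (1-1)^2=0, (10-10)^2=0, (6-3)^2=9, (3-6)^2=9
sum(d^2) = 20.
Step 3: rho = 1 - 6*20 / (11*(11^2 - 1)) = 1 - 120/1320 = 0.909091.
Step 4: Under H0, t = rho * sqrt((n-2)/(1-rho^2)) = 6.5465 ~ t(9).
Step 5: Two-sided p-value from the t-distribution with 9 df = 0.000106.
Step 6: alpha = 0.05. reject H0.

rho = 0.9091, p = 0.000106, reject H0 at alpha = 0.05.


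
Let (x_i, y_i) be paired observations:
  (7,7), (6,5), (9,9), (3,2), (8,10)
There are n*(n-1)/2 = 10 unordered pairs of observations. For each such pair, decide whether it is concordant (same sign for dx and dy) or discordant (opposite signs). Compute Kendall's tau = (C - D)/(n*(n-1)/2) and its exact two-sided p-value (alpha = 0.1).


Step 1: Enumerate the 10 unordered pairs (i,j) with i<j and classify each by sign(x_j-x_i) * sign(y_j-y_i).
  (1,2):dx=-1,dy=-2->C; (1,3):dx=+2,dy=+2->C; (1,4):dx=-4,dy=-5->C; (1,5):dx=+1,dy=+3->C
  (2,3):dx=+3,dy=+4->C; (2,4):dx=-3,dy=-3->C; (2,5):dx=+2,dy=+5->C; (3,4):dx=-6,dy=-7->C
  (3,5):dx=-1,dy=+1->D; (4,5):dx=+5,dy=+8->C
Step 2: C = 9, D = 1, total pairs = 10.
Step 3: tau = (C - D)/(n(n-1)/2) = (9 - 1)/10 = 0.800000.
Step 4: Exact two-sided p-value (enumerate n! = 120 permutations of y under H0): p = 0.083333.
Step 5: alpha = 0.1. reject H0.

tau_b = 0.8000 (C=9, D=1), p = 0.083333, reject H0.


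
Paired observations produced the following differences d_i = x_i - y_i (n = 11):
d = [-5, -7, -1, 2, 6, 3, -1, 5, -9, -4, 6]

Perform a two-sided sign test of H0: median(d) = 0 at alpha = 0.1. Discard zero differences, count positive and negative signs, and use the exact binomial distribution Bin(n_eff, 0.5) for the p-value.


Step 1: Discard zero differences. Original n = 11; n_eff = number of nonzero differences = 11.
Nonzero differences (with sign): -5, -7, -1, +2, +6, +3, -1, +5, -9, -4, +6
Step 2: Count signs: positive = 5, negative = 6.
Step 3: Under H0: P(positive) = 0.5, so the number of positives S ~ Bin(11, 0.5).
Step 4: Two-sided exact p-value = sum of Bin(11,0.5) probabilities at or below the observed probability = 1.000000.
Step 5: alpha = 0.1. fail to reject H0.

n_eff = 11, pos = 5, neg = 6, p = 1.000000, fail to reject H0.


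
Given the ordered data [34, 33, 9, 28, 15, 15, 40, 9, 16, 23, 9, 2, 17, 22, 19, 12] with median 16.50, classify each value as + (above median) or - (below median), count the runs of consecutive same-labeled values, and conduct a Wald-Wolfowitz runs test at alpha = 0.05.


Step 1: Compute median = 16.50; label A = above, B = below.
Labels in order: AABABBABBABBAAAB  (n_A = 8, n_B = 8)
Step 2: Count runs R = 10.
Step 3: Under H0 (random ordering), E[R] = 2*n_A*n_B/(n_A+n_B) + 1 = 2*8*8/16 + 1 = 9.0000.
        Var[R] = 2*n_A*n_B*(2*n_A*n_B - n_A - n_B) / ((n_A+n_B)^2 * (n_A+n_B-1)) = 14336/3840 = 3.7333.
        SD[R] = 1.9322.
Step 4: Continuity-corrected z = (R - 0.5 - E[R]) / SD[R] = (10 - 0.5 - 9.0000) / 1.9322 = 0.2588.
Step 5: Two-sided p-value via normal approximation = 2*(1 - Phi(|z|)) = 0.795809.
Step 6: alpha = 0.05. fail to reject H0.

R = 10, z = 0.2588, p = 0.795809, fail to reject H0.


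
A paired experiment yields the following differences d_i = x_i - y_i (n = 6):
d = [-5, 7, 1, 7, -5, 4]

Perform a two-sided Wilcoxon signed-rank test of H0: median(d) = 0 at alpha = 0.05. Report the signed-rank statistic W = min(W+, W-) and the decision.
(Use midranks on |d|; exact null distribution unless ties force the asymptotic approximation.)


Step 1: Drop any zero differences (none here) and take |d_i|.
|d| = [5, 7, 1, 7, 5, 4]
Step 2: Midrank |d_i| (ties get averaged ranks).
ranks: |5|->3.5, |7|->5.5, |1|->1, |7|->5.5, |5|->3.5, |4|->2
Step 3: Attach original signs; sum ranks with positive sign and with negative sign.
W+ = 5.5 + 1 + 5.5 + 2 = 14
W- = 3.5 + 3.5 = 7
(Check: W+ + W- = 21 should equal n(n+1)/2 = 21.)
Step 4: Test statistic W = min(W+, W-) = 7.
Step 5: Ties in |d|, so use the tie-corrected normal approximation.
        E[W] = n(n+1)/4 = 6*7/4 = 10.5.
        Tie groups: |d|=5 (t=2), |d|=7 (t=2); sum(t^3 - t) = 12.
        Var[W] = n(n+1)(2n+1)/24 - sum(t^3-t)/48 = 546/24 - 12/48 = 22.5.
        z = (W - E[W]) / sqrt(Var[W]) = (7 - 10.5) / 4.7434 = -0.7379.
        Two-sided p = 2*Phi(z) = 0.460597.
Step 6: alpha = 0.05. fail to reject H0.

W+ = 14, W- = 7, W = min = 7, p = 0.460597, fail to reject H0.


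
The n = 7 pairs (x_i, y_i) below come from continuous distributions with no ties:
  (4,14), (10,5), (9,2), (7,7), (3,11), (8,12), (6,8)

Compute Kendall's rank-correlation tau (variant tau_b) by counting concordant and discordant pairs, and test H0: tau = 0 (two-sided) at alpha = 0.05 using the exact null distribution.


Step 1: Enumerate the 21 unordered pairs (i,j) with i<j and classify each by sign(x_j-x_i) * sign(y_j-y_i).
  (1,2):dx=+6,dy=-9->D; (1,3):dx=+5,dy=-12->D; (1,4):dx=+3,dy=-7->D; (1,5):dx=-1,dy=-3->C
  (1,6):dx=+4,dy=-2->D; (1,7):dx=+2,dy=-6->D; (2,3):dx=-1,dy=-3->C; (2,4):dx=-3,dy=+2->D
  (2,5):dx=-7,dy=+6->D; (2,6):dx=-2,dy=+7->D; (2,7):dx=-4,dy=+3->D; (3,4):dx=-2,dy=+5->D
  (3,5):dx=-6,dy=+9->D; (3,6):dx=-1,dy=+10->D; (3,7):dx=-3,dy=+6->D; (4,5):dx=-4,dy=+4->D
  (4,6):dx=+1,dy=+5->C; (4,7):dx=-1,dy=+1->D; (5,6):dx=+5,dy=+1->C; (5,7):dx=+3,dy=-3->D
  (6,7):dx=-2,dy=-4->C
Step 2: C = 5, D = 16, total pairs = 21.
Step 3: tau = (C - D)/(n(n-1)/2) = (5 - 16)/21 = -0.523810.
Step 4: Exact two-sided p-value (enumerate n! = 5040 permutations of y under H0): p = 0.136111.
Step 5: alpha = 0.05. fail to reject H0.

tau_b = -0.5238 (C=5, D=16), p = 0.136111, fail to reject H0.


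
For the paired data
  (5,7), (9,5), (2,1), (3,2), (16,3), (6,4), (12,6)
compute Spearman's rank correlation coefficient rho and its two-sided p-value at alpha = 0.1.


Step 1: Rank x and y separately (midranks; no ties here).
rank(x): 5->3, 9->5, 2->1, 3->2, 16->7, 6->4, 12->6
rank(y): 7->7, 5->5, 1->1, 2->2, 3->3, 4->4, 6->6
Step 2: d_i = R_x(i) - R_y(i); compute d_i^2.
  (3-7)^2=16, (5-5)^2=0, (1-1)^2=0, (2-2)^2=0, (7-3)^2=16, (4-4)^2=0, (6-6)^2=0
sum(d^2) = 32.
Step 3: rho = 1 - 6*32 / (7*(7^2 - 1)) = 1 - 192/336 = 0.428571.
Step 4: Under H0, t = rho * sqrt((n-2)/(1-rho^2)) = 1.0607 ~ t(5).
Step 5: Two-sided p-value from the t-distribution with 5 df = 0.337368.
Step 6: alpha = 0.1. fail to reject H0.

rho = 0.4286, p = 0.337368, fail to reject H0 at alpha = 0.1.


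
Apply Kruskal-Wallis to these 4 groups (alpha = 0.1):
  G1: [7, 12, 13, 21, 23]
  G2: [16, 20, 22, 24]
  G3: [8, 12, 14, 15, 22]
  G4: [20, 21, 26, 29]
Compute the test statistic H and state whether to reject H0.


Step 1: Combine all N = 18 observations and assign midranks.
sorted (value, group, rank): (7,G1,1), (8,G3,2), (12,G1,3.5), (12,G3,3.5), (13,G1,5), (14,G3,6), (15,G3,7), (16,G2,8), (20,G2,9.5), (20,G4,9.5), (21,G1,11.5), (21,G4,11.5), (22,G2,13.5), (22,G3,13.5), (23,G1,15), (24,G2,16), (26,G4,17), (29,G4,18)
Step 2: Sum ranks within each group.
R_1 = 36 (n_1 = 5)
R_2 = 47 (n_2 = 4)
R_3 = 32 (n_3 = 5)
R_4 = 56 (n_4 = 4)
Step 3: H = 12/(N(N+1)) * sum(R_i^2/n_i) - 3(N+1)
     = 12/(18*19) * (36^2/5 + 47^2/4 + 32^2/5 + 56^2/4) - 3*19
     = 0.035088 * 1800.25 - 57
     = 6.166667.
Step 4: Ties present; correction factor C = 1 - 24/(18^3 - 18) = 0.995872. Corrected H = 6.166667 / 0.995872 = 6.192228.
Step 5: Under H0, H ~ chi^2(3); p-value = 0.102623.
Step 6: alpha = 0.1. fail to reject H0.

H = 6.1922, df = 3, p = 0.102623, fail to reject H0.


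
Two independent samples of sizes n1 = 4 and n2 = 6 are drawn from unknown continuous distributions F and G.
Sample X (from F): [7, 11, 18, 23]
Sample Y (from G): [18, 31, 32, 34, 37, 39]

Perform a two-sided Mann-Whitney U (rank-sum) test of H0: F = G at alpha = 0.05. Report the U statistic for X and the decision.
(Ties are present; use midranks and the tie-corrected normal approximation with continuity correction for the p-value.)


Step 1: Combine and sort all 10 observations; assign midranks.
sorted (value, group): (7,X), (11,X), (18,X), (18,Y), (23,X), (31,Y), (32,Y), (34,Y), (37,Y), (39,Y)
ranks: 7->1, 11->2, 18->3.5, 18->3.5, 23->5, 31->6, 32->7, 34->8, 37->9, 39->10
Step 2: Rank sum for X: R1 = 1 + 2 + 3.5 + 5 = 11.5.
Step 3: U_X = R1 - n1(n1+1)/2 = 11.5 - 4*5/2 = 11.5 - 10 = 1.5.
       U_Y = n1*n2 - U_X = 24 - 1.5 = 22.5.
Step 4: Ties are present, so use the tie-corrected normal approximation (with continuity correction) for the p-value.
Step 5: p-value = 0.032476; compare to alpha = 0.05. reject H0.

U_X = 1.5, p = 0.032476, reject H0 at alpha = 0.05.


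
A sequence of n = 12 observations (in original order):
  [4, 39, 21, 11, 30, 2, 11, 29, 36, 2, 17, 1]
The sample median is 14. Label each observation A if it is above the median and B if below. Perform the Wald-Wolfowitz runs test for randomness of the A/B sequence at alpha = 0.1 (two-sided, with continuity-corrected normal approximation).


Step 1: Compute median = 14; label A = above, B = below.
Labels in order: BAABABBAABAB  (n_A = 6, n_B = 6)
Step 2: Count runs R = 9.
Step 3: Under H0 (random ordering), E[R] = 2*n_A*n_B/(n_A+n_B) + 1 = 2*6*6/12 + 1 = 7.0000.
        Var[R] = 2*n_A*n_B*(2*n_A*n_B - n_A - n_B) / ((n_A+n_B)^2 * (n_A+n_B-1)) = 4320/1584 = 2.7273.
        SD[R] = 1.6514.
Step 4: Continuity-corrected z = (R - 0.5 - E[R]) / SD[R] = (9 - 0.5 - 7.0000) / 1.6514 = 0.9083.
Step 5: Two-sided p-value via normal approximation = 2*(1 - Phi(|z|)) = 0.363722.
Step 6: alpha = 0.1. fail to reject H0.

R = 9, z = 0.9083, p = 0.363722, fail to reject H0.


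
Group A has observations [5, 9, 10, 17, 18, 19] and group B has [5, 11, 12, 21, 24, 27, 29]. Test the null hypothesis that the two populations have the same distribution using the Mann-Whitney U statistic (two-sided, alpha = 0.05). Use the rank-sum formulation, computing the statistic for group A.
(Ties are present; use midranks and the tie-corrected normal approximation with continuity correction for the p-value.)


Step 1: Combine and sort all 13 observations; assign midranks.
sorted (value, group): (5,X), (5,Y), (9,X), (10,X), (11,Y), (12,Y), (17,X), (18,X), (19,X), (21,Y), (24,Y), (27,Y), (29,Y)
ranks: 5->1.5, 5->1.5, 9->3, 10->4, 11->5, 12->6, 17->7, 18->8, 19->9, 21->10, 24->11, 27->12, 29->13
Step 2: Rank sum for X: R1 = 1.5 + 3 + 4 + 7 + 8 + 9 = 32.5.
Step 3: U_X = R1 - n1(n1+1)/2 = 32.5 - 6*7/2 = 32.5 - 21 = 11.5.
       U_Y = n1*n2 - U_X = 42 - 11.5 = 30.5.
Step 4: Ties are present, so use the tie-corrected normal approximation (with continuity correction) for the p-value.
Step 5: p-value = 0.197926; compare to alpha = 0.05. fail to reject H0.

U_X = 11.5, p = 0.197926, fail to reject H0 at alpha = 0.05.


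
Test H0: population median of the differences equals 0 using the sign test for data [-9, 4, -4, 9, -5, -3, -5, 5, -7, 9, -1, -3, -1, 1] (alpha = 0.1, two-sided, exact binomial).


Step 1: Discard zero differences. Original n = 14; n_eff = number of nonzero differences = 14.
Nonzero differences (with sign): -9, +4, -4, +9, -5, -3, -5, +5, -7, +9, -1, -3, -1, +1
Step 2: Count signs: positive = 5, negative = 9.
Step 3: Under H0: P(positive) = 0.5, so the number of positives S ~ Bin(14, 0.5).
Step 4: Two-sided exact p-value = sum of Bin(14,0.5) probabilities at or below the observed probability = 0.423950.
Step 5: alpha = 0.1. fail to reject H0.

n_eff = 14, pos = 5, neg = 9, p = 0.423950, fail to reject H0.


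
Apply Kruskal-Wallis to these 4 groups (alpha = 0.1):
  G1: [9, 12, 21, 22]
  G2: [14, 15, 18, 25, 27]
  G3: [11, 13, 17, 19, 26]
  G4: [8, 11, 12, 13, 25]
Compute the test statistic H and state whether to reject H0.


Step 1: Combine all N = 19 observations and assign midranks.
sorted (value, group, rank): (8,G4,1), (9,G1,2), (11,G3,3.5), (11,G4,3.5), (12,G1,5.5), (12,G4,5.5), (13,G3,7.5), (13,G4,7.5), (14,G2,9), (15,G2,10), (17,G3,11), (18,G2,12), (19,G3,13), (21,G1,14), (22,G1,15), (25,G2,16.5), (25,G4,16.5), (26,G3,18), (27,G2,19)
Step 2: Sum ranks within each group.
R_1 = 36.5 (n_1 = 4)
R_2 = 66.5 (n_2 = 5)
R_3 = 53 (n_3 = 5)
R_4 = 34 (n_4 = 5)
Step 3: H = 12/(N(N+1)) * sum(R_i^2/n_i) - 3(N+1)
     = 12/(19*20) * (36.5^2/4 + 66.5^2/5 + 53^2/5 + 34^2/5) - 3*20
     = 0.031579 * 2010.51 - 60
     = 3.489868.
Step 4: Ties present; correction factor C = 1 - 24/(19^3 - 19) = 0.996491. Corrected H = 3.489868 / 0.996491 = 3.502157.
Step 5: Under H0, H ~ chi^2(3); p-value = 0.320483.
Step 6: alpha = 0.1. fail to reject H0.

H = 3.5022, df = 3, p = 0.320483, fail to reject H0.


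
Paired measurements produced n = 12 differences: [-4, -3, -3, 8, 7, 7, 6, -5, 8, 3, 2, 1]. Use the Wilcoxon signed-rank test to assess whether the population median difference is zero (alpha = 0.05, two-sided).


Step 1: Drop any zero differences (none here) and take |d_i|.
|d| = [4, 3, 3, 8, 7, 7, 6, 5, 8, 3, 2, 1]
Step 2: Midrank |d_i| (ties get averaged ranks).
ranks: |4|->6, |3|->4, |3|->4, |8|->11.5, |7|->9.5, |7|->9.5, |6|->8, |5|->7, |8|->11.5, |3|->4, |2|->2, |1|->1
Step 3: Attach original signs; sum ranks with positive sign and with negative sign.
W+ = 11.5 + 9.5 + 9.5 + 8 + 11.5 + 4 + 2 + 1 = 57
W- = 6 + 4 + 4 + 7 = 21
(Check: W+ + W- = 78 should equal n(n+1)/2 = 78.)
Step 4: Test statistic W = min(W+, W-) = 21.
Step 5: Ties in |d|, so use the tie-corrected normal approximation.
        E[W] = n(n+1)/4 = 12*13/4 = 39.
        Tie groups: |d|=3 (t=3), |d|=7 (t=2), |d|=8 (t=2); sum(t^3 - t) = 36.
        Var[W] = n(n+1)(2n+1)/24 - sum(t^3-t)/48 = 3900/24 - 36/48 = 161.75.
        z = (W - E[W]) / sqrt(Var[W]) = (21 - 39) / 12.7181 = -1.4153.
        Two-sided p = 2*Phi(z) = 0.156979.
Step 6: alpha = 0.05. fail to reject H0.

W+ = 57, W- = 21, W = min = 21, p = 0.156979, fail to reject H0.


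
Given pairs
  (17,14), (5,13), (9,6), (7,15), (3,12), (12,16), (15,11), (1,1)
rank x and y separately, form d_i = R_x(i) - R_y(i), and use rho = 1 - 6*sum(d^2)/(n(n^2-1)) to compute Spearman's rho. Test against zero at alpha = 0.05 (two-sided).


Step 1: Rank x and y separately (midranks; no ties here).
rank(x): 17->8, 5->3, 9->5, 7->4, 3->2, 12->6, 15->7, 1->1
rank(y): 14->6, 13->5, 6->2, 15->7, 12->4, 16->8, 11->3, 1->1
Step 2: d_i = R_x(i) - R_y(i); compute d_i^2.
  (8-6)^2=4, (3-5)^2=4, (5-2)^2=9, (4-7)^2=9, (2-4)^2=4, (6-8)^2=4, (7-3)^2=16, (1-1)^2=0
sum(d^2) = 50.
Step 3: rho = 1 - 6*50 / (8*(8^2 - 1)) = 1 - 300/504 = 0.404762.
Step 4: Under H0, t = rho * sqrt((n-2)/(1-rho^2)) = 1.0842 ~ t(6).
Step 5: Two-sided p-value from the t-distribution with 6 df = 0.319889.
Step 6: alpha = 0.05. fail to reject H0.

rho = 0.4048, p = 0.319889, fail to reject H0 at alpha = 0.05.


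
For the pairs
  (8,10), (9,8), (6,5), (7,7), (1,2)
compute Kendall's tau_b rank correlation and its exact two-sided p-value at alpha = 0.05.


Step 1: Enumerate the 10 unordered pairs (i,j) with i<j and classify each by sign(x_j-x_i) * sign(y_j-y_i).
  (1,2):dx=+1,dy=-2->D; (1,3):dx=-2,dy=-5->C; (1,4):dx=-1,dy=-3->C; (1,5):dx=-7,dy=-8->C
  (2,3):dx=-3,dy=-3->C; (2,4):dx=-2,dy=-1->C; (2,5):dx=-8,dy=-6->C; (3,4):dx=+1,dy=+2->C
  (3,5):dx=-5,dy=-3->C; (4,5):dx=-6,dy=-5->C
Step 2: C = 9, D = 1, total pairs = 10.
Step 3: tau = (C - D)/(n(n-1)/2) = (9 - 1)/10 = 0.800000.
Step 4: Exact two-sided p-value (enumerate n! = 120 permutations of y under H0): p = 0.083333.
Step 5: alpha = 0.05. fail to reject H0.

tau_b = 0.8000 (C=9, D=1), p = 0.083333, fail to reject H0.


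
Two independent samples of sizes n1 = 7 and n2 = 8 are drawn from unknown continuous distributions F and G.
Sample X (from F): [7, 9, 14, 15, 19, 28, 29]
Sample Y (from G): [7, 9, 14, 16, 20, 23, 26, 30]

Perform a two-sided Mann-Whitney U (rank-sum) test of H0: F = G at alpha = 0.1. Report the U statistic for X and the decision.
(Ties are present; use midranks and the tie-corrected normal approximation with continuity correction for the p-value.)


Step 1: Combine and sort all 15 observations; assign midranks.
sorted (value, group): (7,X), (7,Y), (9,X), (9,Y), (14,X), (14,Y), (15,X), (16,Y), (19,X), (20,Y), (23,Y), (26,Y), (28,X), (29,X), (30,Y)
ranks: 7->1.5, 7->1.5, 9->3.5, 9->3.5, 14->5.5, 14->5.5, 15->7, 16->8, 19->9, 20->10, 23->11, 26->12, 28->13, 29->14, 30->15
Step 2: Rank sum for X: R1 = 1.5 + 3.5 + 5.5 + 7 + 9 + 13 + 14 = 53.5.
Step 3: U_X = R1 - n1(n1+1)/2 = 53.5 - 7*8/2 = 53.5 - 28 = 25.5.
       U_Y = n1*n2 - U_X = 56 - 25.5 = 30.5.
Step 4: Ties are present, so use the tie-corrected normal approximation (with continuity correction) for the p-value.
Step 5: p-value = 0.816478; compare to alpha = 0.1. fail to reject H0.

U_X = 25.5, p = 0.816478, fail to reject H0 at alpha = 0.1.


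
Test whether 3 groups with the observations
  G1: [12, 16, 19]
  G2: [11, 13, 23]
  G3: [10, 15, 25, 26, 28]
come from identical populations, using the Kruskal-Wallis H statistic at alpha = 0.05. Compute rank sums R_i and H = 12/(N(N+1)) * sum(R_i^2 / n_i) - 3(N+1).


Step 1: Combine all N = 11 observations and assign midranks.
sorted (value, group, rank): (10,G3,1), (11,G2,2), (12,G1,3), (13,G2,4), (15,G3,5), (16,G1,6), (19,G1,7), (23,G2,8), (25,G3,9), (26,G3,10), (28,G3,11)
Step 2: Sum ranks within each group.
R_1 = 16 (n_1 = 3)
R_2 = 14 (n_2 = 3)
R_3 = 36 (n_3 = 5)
Step 3: H = 12/(N(N+1)) * sum(R_i^2/n_i) - 3(N+1)
     = 12/(11*12) * (16^2/3 + 14^2/3 + 36^2/5) - 3*12
     = 0.090909 * 409.867 - 36
     = 1.260606.
Step 4: No ties, so H is used without correction.
Step 5: Under H0, H ~ chi^2(2); p-value = 0.532430.
Step 6: alpha = 0.05. fail to reject H0.

H = 1.2606, df = 2, p = 0.532430, fail to reject H0.


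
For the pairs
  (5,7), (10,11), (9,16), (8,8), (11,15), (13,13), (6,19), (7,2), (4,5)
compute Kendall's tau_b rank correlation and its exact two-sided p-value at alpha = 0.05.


Step 1: Enumerate the 36 unordered pairs (i,j) with i<j and classify each by sign(x_j-x_i) * sign(y_j-y_i).
  (1,2):dx=+5,dy=+4->C; (1,3):dx=+4,dy=+9->C; (1,4):dx=+3,dy=+1->C; (1,5):dx=+6,dy=+8->C
  (1,6):dx=+8,dy=+6->C; (1,7):dx=+1,dy=+12->C; (1,8):dx=+2,dy=-5->D; (1,9):dx=-1,dy=-2->C
  (2,3):dx=-1,dy=+5->D; (2,4):dx=-2,dy=-3->C; (2,5):dx=+1,dy=+4->C; (2,6):dx=+3,dy=+2->C
  (2,7):dx=-4,dy=+8->D; (2,8):dx=-3,dy=-9->C; (2,9):dx=-6,dy=-6->C; (3,4):dx=-1,dy=-8->C
  (3,5):dx=+2,dy=-1->D; (3,6):dx=+4,dy=-3->D; (3,7):dx=-3,dy=+3->D; (3,8):dx=-2,dy=-14->C
  (3,9):dx=-5,dy=-11->C; (4,5):dx=+3,dy=+7->C; (4,6):dx=+5,dy=+5->C; (4,7):dx=-2,dy=+11->D
  (4,8):dx=-1,dy=-6->C; (4,9):dx=-4,dy=-3->C; (5,6):dx=+2,dy=-2->D; (5,7):dx=-5,dy=+4->D
  (5,8):dx=-4,dy=-13->C; (5,9):dx=-7,dy=-10->C; (6,7):dx=-7,dy=+6->D; (6,8):dx=-6,dy=-11->C
  (6,9):dx=-9,dy=-8->C; (7,8):dx=+1,dy=-17->D; (7,9):dx=-2,dy=-14->C; (8,9):dx=-3,dy=+3->D
Step 2: C = 24, D = 12, total pairs = 36.
Step 3: tau = (C - D)/(n(n-1)/2) = (24 - 12)/36 = 0.333333.
Step 4: Exact two-sided p-value (enumerate n! = 362880 permutations of y under H0): p = 0.259518.
Step 5: alpha = 0.05. fail to reject H0.

tau_b = 0.3333 (C=24, D=12), p = 0.259518, fail to reject H0.


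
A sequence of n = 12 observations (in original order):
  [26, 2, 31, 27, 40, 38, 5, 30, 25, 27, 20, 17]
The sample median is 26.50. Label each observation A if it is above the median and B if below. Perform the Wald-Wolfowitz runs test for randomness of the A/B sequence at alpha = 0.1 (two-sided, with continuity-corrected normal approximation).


Step 1: Compute median = 26.50; label A = above, B = below.
Labels in order: BBAAAABABABB  (n_A = 6, n_B = 6)
Step 2: Count runs R = 7.
Step 3: Under H0 (random ordering), E[R] = 2*n_A*n_B/(n_A+n_B) + 1 = 2*6*6/12 + 1 = 7.0000.
        Var[R] = 2*n_A*n_B*(2*n_A*n_B - n_A - n_B) / ((n_A+n_B)^2 * (n_A+n_B-1)) = 4320/1584 = 2.7273.
        SD[R] = 1.6514.
Step 4: R = E[R], so z = 0 with no continuity correction.
Step 5: Two-sided p-value via normal approximation = 2*(1 - Phi(|z|)) = 1.000000.
Step 6: alpha = 0.1. fail to reject H0.

R = 7, z = 0.0000, p = 1.000000, fail to reject H0.


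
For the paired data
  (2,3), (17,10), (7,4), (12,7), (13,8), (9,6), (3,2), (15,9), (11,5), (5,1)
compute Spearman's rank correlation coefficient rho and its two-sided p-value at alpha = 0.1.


Step 1: Rank x and y separately (midranks; no ties here).
rank(x): 2->1, 17->10, 7->4, 12->7, 13->8, 9->5, 3->2, 15->9, 11->6, 5->3
rank(y): 3->3, 10->10, 4->4, 7->7, 8->8, 6->6, 2->2, 9->9, 5->5, 1->1
Step 2: d_i = R_x(i) - R_y(i); compute d_i^2.
  (1-3)^2=4, (10-10)^2=0, (4-4)^2=0, (7-7)^2=0, (8-8)^2=0, (5-6)^2=1, (2-2)^2=0, (9-9)^2=0, (6-5)^2=1, (3-1)^2=4
sum(d^2) = 10.
Step 3: rho = 1 - 6*10 / (10*(10^2 - 1)) = 1 - 60/990 = 0.939394.
Step 4: Under H0, t = rho * sqrt((n-2)/(1-rho^2)) = 7.7500 ~ t(8).
Step 5: Two-sided p-value from the t-distribution with 8 df = 0.000055.
Step 6: alpha = 0.1. reject H0.

rho = 0.9394, p = 0.000055, reject H0 at alpha = 0.1.


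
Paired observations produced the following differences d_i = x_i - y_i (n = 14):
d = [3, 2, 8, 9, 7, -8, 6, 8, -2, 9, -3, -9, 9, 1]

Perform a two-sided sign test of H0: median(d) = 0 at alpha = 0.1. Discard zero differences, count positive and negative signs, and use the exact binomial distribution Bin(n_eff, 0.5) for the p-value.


Step 1: Discard zero differences. Original n = 14; n_eff = number of nonzero differences = 14.
Nonzero differences (with sign): +3, +2, +8, +9, +7, -8, +6, +8, -2, +9, -3, -9, +9, +1
Step 2: Count signs: positive = 10, negative = 4.
Step 3: Under H0: P(positive) = 0.5, so the number of positives S ~ Bin(14, 0.5).
Step 4: Two-sided exact p-value = sum of Bin(14,0.5) probabilities at or below the observed probability = 0.179565.
Step 5: alpha = 0.1. fail to reject H0.

n_eff = 14, pos = 10, neg = 4, p = 0.179565, fail to reject H0.


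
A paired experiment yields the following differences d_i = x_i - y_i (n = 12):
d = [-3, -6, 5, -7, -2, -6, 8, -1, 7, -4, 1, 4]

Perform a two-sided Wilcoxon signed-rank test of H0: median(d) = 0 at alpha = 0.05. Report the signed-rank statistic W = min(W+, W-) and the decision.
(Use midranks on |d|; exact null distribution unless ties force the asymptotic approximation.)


Step 1: Drop any zero differences (none here) and take |d_i|.
|d| = [3, 6, 5, 7, 2, 6, 8, 1, 7, 4, 1, 4]
Step 2: Midrank |d_i| (ties get averaged ranks).
ranks: |3|->4, |6|->8.5, |5|->7, |7|->10.5, |2|->3, |6|->8.5, |8|->12, |1|->1.5, |7|->10.5, |4|->5.5, |1|->1.5, |4|->5.5
Step 3: Attach original signs; sum ranks with positive sign and with negative sign.
W+ = 7 + 12 + 10.5 + 1.5 + 5.5 = 36.5
W- = 4 + 8.5 + 10.5 + 3 + 8.5 + 1.5 + 5.5 = 41.5
(Check: W+ + W- = 78 should equal n(n+1)/2 = 78.)
Step 4: Test statistic W = min(W+, W-) = 36.5.
Step 5: Ties in |d|, so use the tie-corrected normal approximation.
        E[W] = n(n+1)/4 = 12*13/4 = 39.
        Tie groups: |d|=1 (t=2), |d|=4 (t=2), |d|=6 (t=2), |d|=7 (t=2); sum(t^3 - t) = 24.
        Var[W] = n(n+1)(2n+1)/24 - sum(t^3-t)/48 = 3900/24 - 24/48 = 162.
        z = (W - E[W]) / sqrt(Var[W]) = (36.5 - 39) / 12.7279 = -0.1964.
        Two-sided p = 2*Phi(z) = 0.844283.
Step 6: alpha = 0.05. fail to reject H0.

W+ = 36.5, W- = 41.5, W = min = 36.5, p = 0.844283, fail to reject H0.


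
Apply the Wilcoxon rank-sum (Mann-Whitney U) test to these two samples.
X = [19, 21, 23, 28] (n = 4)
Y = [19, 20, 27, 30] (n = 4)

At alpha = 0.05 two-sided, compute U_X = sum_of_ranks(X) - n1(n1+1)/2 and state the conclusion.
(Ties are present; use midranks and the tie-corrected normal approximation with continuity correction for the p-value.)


Step 1: Combine and sort all 8 observations; assign midranks.
sorted (value, group): (19,X), (19,Y), (20,Y), (21,X), (23,X), (27,Y), (28,X), (30,Y)
ranks: 19->1.5, 19->1.5, 20->3, 21->4, 23->5, 27->6, 28->7, 30->8
Step 2: Rank sum for X: R1 = 1.5 + 4 + 5 + 7 = 17.5.
Step 3: U_X = R1 - n1(n1+1)/2 = 17.5 - 4*5/2 = 17.5 - 10 = 7.5.
       U_Y = n1*n2 - U_X = 16 - 7.5 = 8.5.
Step 4: Ties are present, so use the tie-corrected normal approximation (with continuity correction) for the p-value.
Step 5: p-value = 1.000000; compare to alpha = 0.05. fail to reject H0.

U_X = 7.5, p = 1.000000, fail to reject H0 at alpha = 0.05.


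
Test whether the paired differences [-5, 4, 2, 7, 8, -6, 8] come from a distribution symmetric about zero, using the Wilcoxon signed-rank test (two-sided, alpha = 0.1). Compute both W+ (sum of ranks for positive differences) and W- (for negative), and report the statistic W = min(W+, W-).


Step 1: Drop any zero differences (none here) and take |d_i|.
|d| = [5, 4, 2, 7, 8, 6, 8]
Step 2: Midrank |d_i| (ties get averaged ranks).
ranks: |5|->3, |4|->2, |2|->1, |7|->5, |8|->6.5, |6|->4, |8|->6.5
Step 3: Attach original signs; sum ranks with positive sign and with negative sign.
W+ = 2 + 1 + 5 + 6.5 + 6.5 = 21
W- = 3 + 4 = 7
(Check: W+ + W- = 28 should equal n(n+1)/2 = 28.)
Step 4: Test statistic W = min(W+, W-) = 7.
Step 5: Ties in |d|, so use the tie-corrected normal approximation.
        E[W] = n(n+1)/4 = 7*8/4 = 14.
        Tie groups: |d|=8 (t=2); sum(t^3 - t) = 6.
        Var[W] = n(n+1)(2n+1)/24 - sum(t^3-t)/48 = 840/24 - 6/48 = 34.875.
        z = (W - E[W]) / sqrt(Var[W]) = (7 - 14) / 5.9055 = -1.1853.
        Two-sided p = 2*Phi(z) = 0.235885.
Step 6: alpha = 0.1. fail to reject H0.

W+ = 21, W- = 7, W = min = 7, p = 0.235885, fail to reject H0.
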